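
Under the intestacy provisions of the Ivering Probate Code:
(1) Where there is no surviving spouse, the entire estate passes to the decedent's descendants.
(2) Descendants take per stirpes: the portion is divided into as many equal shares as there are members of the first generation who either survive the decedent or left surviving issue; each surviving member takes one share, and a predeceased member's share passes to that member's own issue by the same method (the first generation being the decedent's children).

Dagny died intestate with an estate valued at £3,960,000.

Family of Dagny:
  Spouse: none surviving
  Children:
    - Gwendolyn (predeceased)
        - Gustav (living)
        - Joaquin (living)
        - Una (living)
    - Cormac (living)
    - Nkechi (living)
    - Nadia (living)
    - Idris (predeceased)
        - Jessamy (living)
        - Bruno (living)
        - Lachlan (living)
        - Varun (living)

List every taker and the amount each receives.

Gustav: £264,000; Joaquin: £264,000; Una: £264,000; Cormac: £792,000; Nkechi: £792,000; Nadia: £792,000; Jessamy: £198,000; Bruno: £198,000; Lachlan: £198,000; Varun: £198,000

The entire £3,960,000 passes to the descendants.
That amount (£3,960,000) is divided into 5 shares of £792,000: Cormac, Nkechi, and Nadia each take £792,000; Gwendolyn's £792,000 share passes to Gwendolyn's issue; Idris's £792,000 share passes to Idris's issue.
Gwendolyn's share (£792,000) is divided into 3 shares of £264,000: Gustav, Joaquin, and Una each take £264,000.
Idris's share (£792,000) is divided into 4 shares of £198,000: Jessamy, Bruno, Lachlan, and Varun each take £198,000.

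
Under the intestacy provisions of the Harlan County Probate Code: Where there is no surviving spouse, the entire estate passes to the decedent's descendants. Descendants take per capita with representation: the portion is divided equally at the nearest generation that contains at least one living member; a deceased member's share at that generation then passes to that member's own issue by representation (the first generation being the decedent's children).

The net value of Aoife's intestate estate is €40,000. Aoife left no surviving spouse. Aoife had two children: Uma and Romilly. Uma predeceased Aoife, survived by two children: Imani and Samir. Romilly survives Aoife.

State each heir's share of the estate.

Imani: €10,000; Samir: €10,000; Romilly: €20,000

The entire €40,000 passes to the descendants.
That amount (€40,000) is divided into 2 shares of €20,000: Romilly takes €20,000; Uma's €20,000 share passes to Uma's issue.
Uma's share (€20,000) is divided into 2 shares of €10,000: Imani and Samir each take €10,000.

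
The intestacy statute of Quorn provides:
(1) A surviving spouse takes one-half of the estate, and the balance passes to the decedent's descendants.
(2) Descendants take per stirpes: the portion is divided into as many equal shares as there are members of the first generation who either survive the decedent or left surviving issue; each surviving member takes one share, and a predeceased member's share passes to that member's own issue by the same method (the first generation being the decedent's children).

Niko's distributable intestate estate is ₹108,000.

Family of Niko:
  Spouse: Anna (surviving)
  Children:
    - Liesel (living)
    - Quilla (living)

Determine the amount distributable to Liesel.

Anna takes one-half of ₹108,000 = ₹54,000. The remaining ₹54,000 passes to the descendants.
The descendants' portion (₹54,000) is divided into 2 shares of ₹27,000: Liesel and Quilla each take ₹27,000.

Liesel receives ₹27,000.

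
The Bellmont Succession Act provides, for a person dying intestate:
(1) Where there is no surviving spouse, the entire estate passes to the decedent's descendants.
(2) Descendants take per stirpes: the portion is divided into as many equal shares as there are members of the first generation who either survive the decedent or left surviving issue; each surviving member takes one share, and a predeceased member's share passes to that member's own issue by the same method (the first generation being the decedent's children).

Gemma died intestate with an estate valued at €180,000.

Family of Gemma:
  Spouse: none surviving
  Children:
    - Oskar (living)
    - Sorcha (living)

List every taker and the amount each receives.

Oskar: €90,000; Sorcha: €90,000

The entire €180,000 passes to the descendants.
That amount (€180,000) is divided into 2 shares of €90,000: Oskar and Sorcha each take €90,000.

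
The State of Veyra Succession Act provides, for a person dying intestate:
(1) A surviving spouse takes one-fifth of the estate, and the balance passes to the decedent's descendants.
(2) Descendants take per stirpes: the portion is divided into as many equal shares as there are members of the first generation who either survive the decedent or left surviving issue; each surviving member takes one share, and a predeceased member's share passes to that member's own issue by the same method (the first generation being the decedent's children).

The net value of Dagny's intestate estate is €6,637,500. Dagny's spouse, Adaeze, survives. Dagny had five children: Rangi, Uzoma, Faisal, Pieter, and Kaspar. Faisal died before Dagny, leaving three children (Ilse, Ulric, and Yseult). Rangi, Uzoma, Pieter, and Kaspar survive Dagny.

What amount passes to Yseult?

Yseult receives €354,000.

Adaeze takes one-fifth of €6,637,500 = €1,327,500. The remaining €5,310,000 passes to the descendants.
The descendants' portion (€5,310,000) is divided into 5 shares of €1,062,000: Rangi, Uzoma, Pieter, and Kaspar each take €1,062,000; Faisal's €1,062,000 share passes to Faisal's issue.
Faisal's share (€1,062,000) is divided into 3 shares of €354,000: Ilse, Ulric, and Yseult each take €354,000.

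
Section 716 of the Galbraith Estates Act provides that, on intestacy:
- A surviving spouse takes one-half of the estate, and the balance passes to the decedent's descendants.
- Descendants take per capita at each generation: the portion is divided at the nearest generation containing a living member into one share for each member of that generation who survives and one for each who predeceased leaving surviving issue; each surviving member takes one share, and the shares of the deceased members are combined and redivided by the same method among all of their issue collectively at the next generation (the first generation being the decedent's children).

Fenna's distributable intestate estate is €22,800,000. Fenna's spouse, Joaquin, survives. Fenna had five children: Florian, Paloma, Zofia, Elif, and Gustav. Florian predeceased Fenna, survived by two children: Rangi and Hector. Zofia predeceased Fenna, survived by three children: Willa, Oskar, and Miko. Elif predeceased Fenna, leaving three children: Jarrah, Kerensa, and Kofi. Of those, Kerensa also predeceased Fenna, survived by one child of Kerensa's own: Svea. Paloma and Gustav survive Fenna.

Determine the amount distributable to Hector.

Hector receives €855,000.

Joaquin takes one-half of €22,800,000 = €11,400,000. The remaining €11,400,000 passes to the descendants.
The descendants' portion (€11,400,000) is divided at the children's generation into 5 shares of €2,280,000. Paloma and Gustav each take €2,280,000. The 3 shares of the deceased (Florian, Zofia, and Elif) are combined into a pool of €6,840,000.
That pool (€6,840,000) is divided at the grandchildren's generation into 8 shares of €855,000. Rangi, Hector, Willa, Oskar, Miko, Jarrah, and Kofi each take €855,000. The remaining share for the deceased Kerensa (€855,000) is carried to the next generation.
That pool (€855,000) passes entirely to Svea, the sole taker at the great-grandchildren's generation.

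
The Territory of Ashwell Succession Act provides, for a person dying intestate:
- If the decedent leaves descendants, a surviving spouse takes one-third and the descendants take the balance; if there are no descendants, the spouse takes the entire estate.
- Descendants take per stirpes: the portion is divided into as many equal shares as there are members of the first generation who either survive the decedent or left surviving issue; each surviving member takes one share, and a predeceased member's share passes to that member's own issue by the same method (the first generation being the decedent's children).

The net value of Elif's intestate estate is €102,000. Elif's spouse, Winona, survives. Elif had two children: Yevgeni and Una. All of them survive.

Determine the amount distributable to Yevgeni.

Yevgeni receives €34,000.

Winona takes one-third of €102,000 = €34,000. The remaining €68,000 passes to the descendants.
The descendants' portion (€68,000) is divided into 2 shares of €34,000: Yevgeni and Una each take €34,000.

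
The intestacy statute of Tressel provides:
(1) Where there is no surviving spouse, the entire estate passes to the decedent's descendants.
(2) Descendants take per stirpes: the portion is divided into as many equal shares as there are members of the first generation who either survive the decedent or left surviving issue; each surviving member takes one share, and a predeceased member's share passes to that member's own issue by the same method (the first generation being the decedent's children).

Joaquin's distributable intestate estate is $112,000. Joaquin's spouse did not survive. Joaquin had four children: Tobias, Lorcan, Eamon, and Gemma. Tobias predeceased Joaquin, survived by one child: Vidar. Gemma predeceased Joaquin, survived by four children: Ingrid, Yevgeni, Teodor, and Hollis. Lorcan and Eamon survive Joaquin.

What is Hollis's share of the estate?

Hollis receives $7,000.

The entire $112,000 passes to the descendants.
That amount ($112,000) is divided into 4 shares of $28,000: Lorcan and Eamon each take $28,000; Tobias's $28,000 share passes to Tobias's issue; Gemma's $28,000 share passes to Gemma's issue.
Tobias's share ($28,000) passes entirely to Vidar.
Gemma's share ($28,000) is divided into 4 shares of $7,000: Ingrid, Yevgeni, Teodor, and Hollis each take $7,000.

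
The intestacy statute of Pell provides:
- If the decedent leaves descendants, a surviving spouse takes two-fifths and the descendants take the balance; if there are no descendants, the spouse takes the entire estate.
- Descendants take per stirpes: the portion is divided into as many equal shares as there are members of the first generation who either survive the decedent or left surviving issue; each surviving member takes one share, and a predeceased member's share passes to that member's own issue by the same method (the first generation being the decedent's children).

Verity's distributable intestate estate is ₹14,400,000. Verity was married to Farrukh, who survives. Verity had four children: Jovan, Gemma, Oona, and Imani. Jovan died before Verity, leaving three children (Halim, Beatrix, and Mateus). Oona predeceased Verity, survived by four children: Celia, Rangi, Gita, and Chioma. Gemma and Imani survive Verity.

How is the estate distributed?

Farrukh: ₹5,760,000; Halim: ₹720,000; Beatrix: ₹720,000; Mateus: ₹720,000; Gemma: ₹2,160,000; Celia: ₹540,000; Rangi: ₹540,000; Gita: ₹540,000; Chioma: ₹540,000; Imani: ₹2,160,000

Farrukh takes two-fifths of ₹14,400,000 = ₹5,760,000. The remaining ₹8,640,000 passes to the descendants.
The descendants' portion (₹8,640,000) is divided into 4 shares of ₹2,160,000: Gemma and Imani each take ₹2,160,000; Jovan's ₹2,160,000 share passes to Jovan's issue; Oona's ₹2,160,000 share passes to Oona's issue.
Jovan's share (₹2,160,000) is divided into 3 shares of ₹720,000: Halim, Beatrix, and Mateus each take ₹720,000.
Oona's share (₹2,160,000) is divided into 4 shares of ₹540,000: Celia, Rangi, Gita, and Chioma each take ₹540,000.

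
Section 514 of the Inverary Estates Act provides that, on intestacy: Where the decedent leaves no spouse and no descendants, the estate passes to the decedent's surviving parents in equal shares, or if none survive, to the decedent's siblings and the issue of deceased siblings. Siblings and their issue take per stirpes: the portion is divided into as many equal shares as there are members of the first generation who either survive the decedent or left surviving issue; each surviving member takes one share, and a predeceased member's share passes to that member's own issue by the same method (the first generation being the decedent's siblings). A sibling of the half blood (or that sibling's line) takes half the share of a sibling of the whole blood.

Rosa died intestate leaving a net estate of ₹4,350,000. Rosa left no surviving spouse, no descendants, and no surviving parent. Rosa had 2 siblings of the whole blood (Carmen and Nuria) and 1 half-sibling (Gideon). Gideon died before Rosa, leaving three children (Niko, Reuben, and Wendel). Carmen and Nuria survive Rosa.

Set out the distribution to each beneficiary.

Niko: ₹290,000; Reuben: ₹290,000; Wendel: ₹290,000; Carmen: ₹1,740,000; Nuria: ₹1,740,000

The entire ₹4,350,000 passes to the siblings and their issue.
Counting each half-blood sibling's line as half a unit, there are 5/2 units in ₹4,350,000, so one unit is ₹1,740,000. Whole-blood lines (Carmen and Nuria) take ₹1,740,000 each; half-blood lines (Gideon) take ₹870,000 each.
Gideon's share (₹870,000) is divided into 3 shares of ₹290,000: Niko, Reuben, and Wendel each take ₹290,000.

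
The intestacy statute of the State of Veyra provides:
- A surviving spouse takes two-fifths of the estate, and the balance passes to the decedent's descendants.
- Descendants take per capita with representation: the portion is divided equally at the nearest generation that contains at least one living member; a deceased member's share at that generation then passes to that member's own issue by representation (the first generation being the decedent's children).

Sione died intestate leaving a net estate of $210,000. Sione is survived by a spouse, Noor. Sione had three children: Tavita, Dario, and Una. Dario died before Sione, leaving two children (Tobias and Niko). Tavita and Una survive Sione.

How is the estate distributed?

Noor: $84,000; Tavita: $42,000; Tobias: $21,000; Niko: $21,000; Una: $42,000

Noor takes two-fifths of $210,000 = $84,000. The remaining $126,000 passes to the descendants.
The descendants' portion ($126,000) is divided into 3 shares of $42,000: Tavita and Una each take $42,000; Dario's $42,000 share passes to Dario's issue.
Dario's share ($42,000) is divided into 2 shares of $21,000: Tobias and Niko each take $21,000.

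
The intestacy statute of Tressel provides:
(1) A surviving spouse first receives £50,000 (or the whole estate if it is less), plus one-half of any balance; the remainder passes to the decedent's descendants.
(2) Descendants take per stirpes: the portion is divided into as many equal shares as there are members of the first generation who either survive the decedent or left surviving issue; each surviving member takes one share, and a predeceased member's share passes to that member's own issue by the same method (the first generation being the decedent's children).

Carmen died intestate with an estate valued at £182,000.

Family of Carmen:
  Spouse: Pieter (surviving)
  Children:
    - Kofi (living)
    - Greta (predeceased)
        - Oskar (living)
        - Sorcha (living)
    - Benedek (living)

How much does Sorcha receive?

Sorcha receives £11,000.

Pieter first takes £50,000, leaving a balance of £132,000. Pieter then takes one-half of the balance (£66,000), for a total of £116,000. The remaining £66,000 passes to the descendants.
The descendants' portion (£66,000) is divided into 3 shares of £22,000: Kofi and Benedek each take £22,000; Greta's £22,000 share passes to Greta's issue.
Greta's share (£22,000) is divided into 2 shares of £11,000: Oskar and Sorcha each take £11,000.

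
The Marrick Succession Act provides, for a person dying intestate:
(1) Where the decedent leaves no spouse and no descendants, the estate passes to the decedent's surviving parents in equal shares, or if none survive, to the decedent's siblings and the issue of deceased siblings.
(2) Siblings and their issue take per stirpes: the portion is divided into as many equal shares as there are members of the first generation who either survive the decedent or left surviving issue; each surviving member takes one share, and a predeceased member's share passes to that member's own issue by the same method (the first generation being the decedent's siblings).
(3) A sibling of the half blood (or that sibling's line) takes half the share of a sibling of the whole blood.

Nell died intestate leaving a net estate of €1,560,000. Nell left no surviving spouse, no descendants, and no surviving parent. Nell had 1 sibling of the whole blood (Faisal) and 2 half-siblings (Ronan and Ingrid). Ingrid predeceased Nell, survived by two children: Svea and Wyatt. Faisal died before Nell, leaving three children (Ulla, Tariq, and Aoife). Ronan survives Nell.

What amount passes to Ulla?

Ulla receives €260,000.

The entire €1,560,000 passes to the siblings and their issue.
Counting each half-blood sibling's line as half a unit, there are 2 units in €1,560,000, so one unit is €780,000. Whole-blood lines (Faisal) take €780,000 each; half-blood lines (Ronan and Ingrid) take €390,000 each.
Ingrid's share (€390,000) is divided into 2 shares of €195,000: Svea and Wyatt each take €195,000.
Faisal's share (€780,000) is divided into 3 shares of €260,000: Ulla, Tariq, and Aoife each take €260,000.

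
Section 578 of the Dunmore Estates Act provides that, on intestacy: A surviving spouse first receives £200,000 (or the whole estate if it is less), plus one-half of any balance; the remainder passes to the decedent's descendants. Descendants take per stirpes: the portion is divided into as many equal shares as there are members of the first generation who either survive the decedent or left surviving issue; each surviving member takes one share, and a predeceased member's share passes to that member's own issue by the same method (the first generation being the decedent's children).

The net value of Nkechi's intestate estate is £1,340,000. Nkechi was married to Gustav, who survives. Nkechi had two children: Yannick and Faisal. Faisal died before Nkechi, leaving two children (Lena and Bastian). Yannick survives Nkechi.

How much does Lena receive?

Lena receives £142,500.

Gustav first takes £200,000, leaving a balance of £1,140,000. Gustav then takes one-half of the balance (£570,000), for a total of £770,000. The remaining £570,000 passes to the descendants.
The descendants' portion (£570,000) is divided into 2 shares of £285,000: Yannick takes £285,000; Faisal's £285,000 share passes to Faisal's issue.
Faisal's share (£285,000) is divided into 2 shares of £142,500: Lena and Bastian each take £142,500.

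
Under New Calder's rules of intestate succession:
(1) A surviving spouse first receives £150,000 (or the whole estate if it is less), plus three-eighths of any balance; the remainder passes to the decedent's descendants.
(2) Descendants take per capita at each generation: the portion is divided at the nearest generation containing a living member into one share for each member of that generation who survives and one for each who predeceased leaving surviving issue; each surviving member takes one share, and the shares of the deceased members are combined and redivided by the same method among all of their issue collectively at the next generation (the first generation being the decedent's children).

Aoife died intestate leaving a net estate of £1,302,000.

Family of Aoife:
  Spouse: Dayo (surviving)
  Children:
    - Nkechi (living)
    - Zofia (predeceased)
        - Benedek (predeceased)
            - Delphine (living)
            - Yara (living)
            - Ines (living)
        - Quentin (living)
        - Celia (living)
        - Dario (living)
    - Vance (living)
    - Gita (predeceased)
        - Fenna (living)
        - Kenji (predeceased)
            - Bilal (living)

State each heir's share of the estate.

Dayo: £582,000; Nkechi: £180,000; Delphine: £30,000; Yara: £30,000; Ines: £30,000; Quentin: £60,000; Celia: £60,000; Dario: £60,000; Vance: £180,000; Fenna: £60,000; Bilal: £30,000

Dayo first takes £150,000, leaving a balance of £1,152,000. Dayo then takes three-eighths of the balance (£432,000), for a total of £582,000. The remaining £720,000 passes to the descendants.
The descendants' portion (£720,000) is divided at the children's generation into 4 shares of £180,000. Nkechi and Vance each take £180,000. The 2 shares of the deceased (Zofia and Gita) are combined into a pool of £360,000.
That pool (£360,000) is divided at the grandchildren's generation into 6 shares of £60,000. Quentin, Celia, Dario, and Fenna each take £60,000. The 2 shares of the deceased (Benedek and Kenji) are combined into a pool of £120,000.
That pool (£120,000) is divided at the great-grandchildren's generation equally among Delphine, Yara, Ines, and Bilal: £30,000 each.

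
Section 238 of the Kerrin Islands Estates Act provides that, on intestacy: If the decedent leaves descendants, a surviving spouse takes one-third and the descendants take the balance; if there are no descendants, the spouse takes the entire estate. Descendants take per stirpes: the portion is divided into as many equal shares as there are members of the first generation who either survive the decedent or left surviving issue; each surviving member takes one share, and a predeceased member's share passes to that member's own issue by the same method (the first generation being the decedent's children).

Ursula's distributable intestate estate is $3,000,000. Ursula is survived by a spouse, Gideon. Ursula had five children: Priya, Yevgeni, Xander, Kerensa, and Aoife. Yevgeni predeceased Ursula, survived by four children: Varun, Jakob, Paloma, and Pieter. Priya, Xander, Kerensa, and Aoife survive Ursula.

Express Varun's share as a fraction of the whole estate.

Gideon takes one-third of $3,000,000 = $1,000,000. The remaining $2,000,000 passes to the descendants.
The descendants' portion ($2,000,000) is divided into 5 shares of $400,000: Priya, Xander, Kerensa, and Aoife each take $400,000; Yevgeni's $400,000 share passes to Yevgeni's issue.
Yevgeni's share ($400,000) is divided into 4 shares of $100,000: Varun, Jakob, Paloma, and Pieter each take $100,000.

Varun receives 1/30 of the estate.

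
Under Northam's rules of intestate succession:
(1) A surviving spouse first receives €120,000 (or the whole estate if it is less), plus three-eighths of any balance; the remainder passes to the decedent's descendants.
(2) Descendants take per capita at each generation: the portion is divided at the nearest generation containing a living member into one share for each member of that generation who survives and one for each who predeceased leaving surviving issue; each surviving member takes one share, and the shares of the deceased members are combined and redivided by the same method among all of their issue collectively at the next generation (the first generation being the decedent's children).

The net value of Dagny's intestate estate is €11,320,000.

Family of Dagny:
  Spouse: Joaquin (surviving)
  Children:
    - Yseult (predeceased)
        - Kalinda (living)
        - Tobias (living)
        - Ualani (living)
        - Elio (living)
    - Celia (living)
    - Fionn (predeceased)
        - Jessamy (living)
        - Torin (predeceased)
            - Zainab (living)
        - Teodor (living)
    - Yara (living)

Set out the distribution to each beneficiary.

Joaquin first takes €120,000, leaving a balance of €11,200,000. Joaquin then takes three-eighths of the balance (€4,200,000), for a total of €4,320,000. The remaining €7,000,000 passes to the descendants.
The descendants' portion (€7,000,000) is divided at the children's generation into 4 shares of €1,750,000. Celia and Yara each take €1,750,000. The 2 shares of the deceased (Yseult and Fionn) are combined into a pool of €3,500,000.
That pool (€3,500,000) is divided at the grandchildren's generation into 7 shares of €500,000. Kalinda, Tobias, Ualani, Elio, Jessamy, and Teodor each take €500,000. The remaining share for the deceased Torin (€500,000) is carried to the next generation.
That pool (€500,000) passes entirely to Zainab, the sole taker at the great-grandchildren's generation.

Joaquin: €4,320,000; Kalinda: €500,000; Tobias: €500,000; Ualani: €500,000; Elio: €500,000; Celia: €1,750,000; Jessamy: €500,000; Zainab: €500,000; Teodor: €500,000; Yara: €1,750,000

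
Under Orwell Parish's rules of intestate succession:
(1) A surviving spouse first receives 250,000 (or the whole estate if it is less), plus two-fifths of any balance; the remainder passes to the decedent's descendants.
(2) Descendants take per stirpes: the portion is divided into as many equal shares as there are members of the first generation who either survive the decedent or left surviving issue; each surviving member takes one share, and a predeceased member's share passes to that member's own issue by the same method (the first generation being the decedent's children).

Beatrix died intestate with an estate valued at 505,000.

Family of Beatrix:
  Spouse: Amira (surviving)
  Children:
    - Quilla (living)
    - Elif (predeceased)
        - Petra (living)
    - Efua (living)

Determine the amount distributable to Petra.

Petra receives 51,000.

Amira first takes 250,000, leaving a balance of 255,000. Amira then takes two-fifths of the balance (102,000), for a total of 352,000. The remaining 153,000 passes to the descendants.
The descendants' portion (153,000) is divided into 3 shares of 51,000: Quilla and Efua each take 51,000; Elif's 51,000 share passes to Elif's issue.
Elif's share (51,000) passes entirely to Petra.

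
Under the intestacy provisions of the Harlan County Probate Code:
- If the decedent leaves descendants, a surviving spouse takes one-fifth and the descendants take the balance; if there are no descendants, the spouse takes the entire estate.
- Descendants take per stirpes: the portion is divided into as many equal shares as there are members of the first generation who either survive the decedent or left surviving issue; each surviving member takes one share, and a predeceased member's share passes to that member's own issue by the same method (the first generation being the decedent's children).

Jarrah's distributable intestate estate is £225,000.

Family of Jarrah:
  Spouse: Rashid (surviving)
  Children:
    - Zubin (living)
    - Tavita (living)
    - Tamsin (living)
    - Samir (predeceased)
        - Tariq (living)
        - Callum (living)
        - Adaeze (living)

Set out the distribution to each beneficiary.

Rashid takes one-fifth of £225,000 = £45,000. The remaining £180,000 passes to the descendants.
The descendants' portion (£180,000) is divided into 4 shares of £45,000: Zubin, Tavita, and Tamsin each take £45,000; Samir's £45,000 share passes to Samir's issue.
Samir's share (£45,000) is divided into 3 shares of £15,000: Tariq, Callum, and Adaeze each take £15,000.

Rashid: £45,000; Zubin: £45,000; Tavita: £45,000; Tamsin: £45,000; Tariq: £15,000; Callum: £15,000; Adaeze: £15,000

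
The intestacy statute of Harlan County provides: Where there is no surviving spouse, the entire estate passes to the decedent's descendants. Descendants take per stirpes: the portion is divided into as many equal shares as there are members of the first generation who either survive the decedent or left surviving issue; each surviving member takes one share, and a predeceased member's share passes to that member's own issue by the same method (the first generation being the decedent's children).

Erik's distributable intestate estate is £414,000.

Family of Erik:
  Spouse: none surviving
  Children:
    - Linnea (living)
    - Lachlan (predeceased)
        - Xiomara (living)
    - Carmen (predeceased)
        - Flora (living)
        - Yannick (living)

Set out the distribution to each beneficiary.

Linnea: £138,000; Xiomara: £138,000; Flora: £69,000; Yannick: £69,000

The entire £414,000 passes to the descendants.
That amount (£414,000) is divided into 3 shares of £138,000: Linnea takes £138,000; Lachlan's £138,000 share passes to Lachlan's issue; Carmen's £138,000 share passes to Carmen's issue.
Lachlan's share (£138,000) passes entirely to Xiomara.
Carmen's share (£138,000) is divided into 2 shares of £69,000: Flora and Yannick each take £69,000.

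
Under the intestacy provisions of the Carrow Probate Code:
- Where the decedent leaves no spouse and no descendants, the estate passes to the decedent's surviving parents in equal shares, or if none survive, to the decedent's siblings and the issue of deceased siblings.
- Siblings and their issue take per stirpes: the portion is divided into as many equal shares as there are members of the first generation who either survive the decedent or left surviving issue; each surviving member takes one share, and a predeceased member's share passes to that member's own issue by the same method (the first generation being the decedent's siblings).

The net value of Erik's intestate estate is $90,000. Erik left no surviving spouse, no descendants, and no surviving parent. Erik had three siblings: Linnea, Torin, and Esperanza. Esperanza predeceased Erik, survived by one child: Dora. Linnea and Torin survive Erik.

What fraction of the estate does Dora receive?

Dora receives 1/3 of the estate.

The entire $90,000 passes to the siblings and their issue.
That amount ($90,000) is divided into 3 shares of $30,000: Linnea and Torin each take $30,000; Esperanza's $30,000 share passes to Esperanza's issue.
Esperanza's share ($30,000) passes entirely to Dora.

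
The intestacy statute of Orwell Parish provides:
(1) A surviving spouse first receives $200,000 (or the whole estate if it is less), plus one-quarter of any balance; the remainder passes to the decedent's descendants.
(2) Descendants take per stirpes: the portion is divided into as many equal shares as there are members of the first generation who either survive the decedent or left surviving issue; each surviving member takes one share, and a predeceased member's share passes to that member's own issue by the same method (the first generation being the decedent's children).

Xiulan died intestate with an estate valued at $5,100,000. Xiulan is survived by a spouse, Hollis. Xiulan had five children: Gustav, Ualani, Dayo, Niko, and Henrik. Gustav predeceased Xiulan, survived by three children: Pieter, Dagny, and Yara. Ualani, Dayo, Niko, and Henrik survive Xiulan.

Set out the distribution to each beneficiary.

Hollis first takes $200,000, leaving a balance of $4,900,000. Hollis then takes one-quarter of the balance ($1,225,000), for a total of $1,425,000. The remaining $3,675,000 passes to the descendants.
The descendants' portion ($3,675,000) is divided into 5 shares of $735,000: Ualani, Dayo, Niko, and Henrik each take $735,000; Gustav's $735,000 share passes to Gustav's issue.
Gustav's share ($735,000) is divided into 3 shares of $245,000: Pieter, Dagny, and Yara each take $245,000.

Hollis: $1,425,000; Pieter: $245,000; Dagny: $245,000; Yara: $245,000; Ualani: $735,000; Dayo: $735,000; Niko: $735,000; Henrik: $735,000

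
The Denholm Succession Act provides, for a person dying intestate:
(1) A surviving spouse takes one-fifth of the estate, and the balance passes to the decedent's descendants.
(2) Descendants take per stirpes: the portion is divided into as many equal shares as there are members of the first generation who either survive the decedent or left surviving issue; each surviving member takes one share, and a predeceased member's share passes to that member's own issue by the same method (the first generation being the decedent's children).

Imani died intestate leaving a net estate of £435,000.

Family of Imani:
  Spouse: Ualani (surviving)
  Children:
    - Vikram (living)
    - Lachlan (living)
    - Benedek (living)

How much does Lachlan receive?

Ualani takes one-fifth of £435,000 = £87,000. The remaining £348,000 passes to the descendants.
The descendants' portion (£348,000) is divided into 3 shares of £116,000: Vikram, Lachlan, and Benedek each take £116,000.

Lachlan receives £116,000.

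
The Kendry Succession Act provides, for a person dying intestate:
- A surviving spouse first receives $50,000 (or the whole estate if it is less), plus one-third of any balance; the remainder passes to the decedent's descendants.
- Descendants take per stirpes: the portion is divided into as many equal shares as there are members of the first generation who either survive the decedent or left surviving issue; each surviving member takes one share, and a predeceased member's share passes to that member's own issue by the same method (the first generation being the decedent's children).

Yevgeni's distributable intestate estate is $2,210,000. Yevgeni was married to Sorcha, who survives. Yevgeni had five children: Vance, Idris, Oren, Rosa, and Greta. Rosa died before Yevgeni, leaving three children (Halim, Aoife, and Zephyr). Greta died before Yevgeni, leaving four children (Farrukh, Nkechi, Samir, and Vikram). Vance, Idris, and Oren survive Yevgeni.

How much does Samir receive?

Samir receives $72,000.

Sorcha first takes $50,000, leaving a balance of $2,160,000. Sorcha then takes one-third of the balance ($720,000), for a total of $770,000. The remaining $1,440,000 passes to the descendants.
The descendants' portion ($1,440,000) is divided into 5 shares of $288,000: Vance, Idris, and Oren each take $288,000; Rosa's $288,000 share passes to Rosa's issue; Greta's $288,000 share passes to Greta's issue.
Rosa's share ($288,000) is divided into 3 shares of $96,000: Halim, Aoife, and Zephyr each take $96,000.
Greta's share ($288,000) is divided into 4 shares of $72,000: Farrukh, Nkechi, Samir, and Vikram each take $72,000.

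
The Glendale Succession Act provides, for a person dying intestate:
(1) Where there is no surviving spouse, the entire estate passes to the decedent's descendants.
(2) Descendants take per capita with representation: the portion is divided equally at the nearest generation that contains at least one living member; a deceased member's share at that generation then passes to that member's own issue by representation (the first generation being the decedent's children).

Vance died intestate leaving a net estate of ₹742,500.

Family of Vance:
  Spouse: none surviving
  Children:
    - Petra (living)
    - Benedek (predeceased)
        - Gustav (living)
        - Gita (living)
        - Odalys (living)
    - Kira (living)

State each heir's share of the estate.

The entire ₹742,500 passes to the descendants.
That amount (₹742,500) is divided into 3 shares of ₹247,500: Petra and Kira each take ₹247,500; Benedek's ₹247,500 share passes to Benedek's issue.
Benedek's share (₹247,500) is divided into 3 shares of ₹82,500: Gustav, Gita, and Odalys each take ₹82,500.

Petra: ₹247,500; Gustav: ₹82,500; Gita: ₹82,500; Odalys: ₹82,500; Kira: ₹247,500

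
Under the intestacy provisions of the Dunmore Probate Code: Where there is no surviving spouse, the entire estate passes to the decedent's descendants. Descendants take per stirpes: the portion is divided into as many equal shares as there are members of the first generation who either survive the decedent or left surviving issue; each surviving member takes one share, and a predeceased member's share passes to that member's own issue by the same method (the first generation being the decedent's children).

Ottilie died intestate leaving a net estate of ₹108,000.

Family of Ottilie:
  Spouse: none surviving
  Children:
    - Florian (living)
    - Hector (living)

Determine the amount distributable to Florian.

Florian receives ₹54,000.

The entire ₹108,000 passes to the descendants.
That amount (₹108,000) is divided into 2 shares of ₹54,000: Florian and Hector each take ₹54,000.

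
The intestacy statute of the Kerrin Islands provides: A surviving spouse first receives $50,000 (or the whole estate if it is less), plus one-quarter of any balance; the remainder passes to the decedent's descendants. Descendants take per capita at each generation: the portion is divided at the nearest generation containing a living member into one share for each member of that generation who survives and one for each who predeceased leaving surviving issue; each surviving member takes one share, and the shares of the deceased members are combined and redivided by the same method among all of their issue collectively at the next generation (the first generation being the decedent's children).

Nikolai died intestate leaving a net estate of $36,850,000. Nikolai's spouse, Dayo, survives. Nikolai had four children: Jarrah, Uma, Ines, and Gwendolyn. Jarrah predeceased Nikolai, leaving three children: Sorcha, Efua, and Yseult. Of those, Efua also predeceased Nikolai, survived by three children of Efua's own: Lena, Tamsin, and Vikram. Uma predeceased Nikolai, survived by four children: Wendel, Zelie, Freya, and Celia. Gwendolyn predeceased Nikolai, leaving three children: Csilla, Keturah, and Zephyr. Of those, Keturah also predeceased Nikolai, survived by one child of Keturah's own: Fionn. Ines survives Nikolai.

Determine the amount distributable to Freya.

Dayo first takes $50,000, leaving a balance of $36,800,000. Dayo then takes one-quarter of the balance ($9,200,000), for a total of $9,250,000. The remaining $27,600,000 passes to the descendants.
The descendants' portion ($27,600,000) is divided at the children's generation into 4 shares of $6,900,000. Ines takes $6,900,000. The 3 shares of the deceased (Jarrah, Uma, and Gwendolyn) are combined into a pool of $20,700,000.
That pool ($20,700,000) is divided at the grandchildren's generation into 10 shares of $2,070,000. Sorcha, Yseult, Wendel, Zelie, Freya, Celia, Csilla, and Zephyr each take $2,070,000. The 2 shares of the deceased (Efua and Keturah) are combined into a pool of $4,140,000.
That pool ($4,140,000) is divided at the great-grandchildren's generation equally among Lena, Tamsin, Vikram, and Fionn: $1,035,000 each.

Freya receives $2,070,000.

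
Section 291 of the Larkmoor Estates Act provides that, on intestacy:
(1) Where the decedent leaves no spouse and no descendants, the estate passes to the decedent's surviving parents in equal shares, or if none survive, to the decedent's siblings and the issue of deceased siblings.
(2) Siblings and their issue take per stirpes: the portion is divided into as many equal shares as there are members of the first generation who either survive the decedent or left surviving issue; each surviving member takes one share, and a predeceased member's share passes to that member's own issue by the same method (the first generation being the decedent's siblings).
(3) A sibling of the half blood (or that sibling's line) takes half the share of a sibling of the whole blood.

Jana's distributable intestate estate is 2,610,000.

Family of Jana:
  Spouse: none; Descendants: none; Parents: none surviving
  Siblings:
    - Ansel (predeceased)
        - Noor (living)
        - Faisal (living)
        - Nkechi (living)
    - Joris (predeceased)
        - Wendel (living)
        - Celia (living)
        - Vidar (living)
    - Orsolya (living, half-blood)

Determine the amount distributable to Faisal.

Faisal receives 348,000.

The entire 2,610,000 passes to the siblings and their issue.
Counting each half-blood sibling's line as half a unit, there are 5/2 units in 2,610,000, so one unit is 1,044,000. Whole-blood lines (Ansel and Joris) take 1,044,000 each; half-blood lines (Orsolya) take 522,000 each.
Ansel's share (1,044,000) is divided into 3 shares of 348,000: Noor, Faisal, and Nkechi each take 348,000.
Joris's share (1,044,000) is divided into 3 shares of 348,000: Wendel, Celia, and Vidar each take 348,000.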